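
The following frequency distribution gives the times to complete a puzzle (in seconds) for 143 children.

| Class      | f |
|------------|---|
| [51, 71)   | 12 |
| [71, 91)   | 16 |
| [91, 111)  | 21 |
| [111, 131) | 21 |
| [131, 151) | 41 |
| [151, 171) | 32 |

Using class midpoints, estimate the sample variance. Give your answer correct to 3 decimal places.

1014.675

Midpoints: 61, 81, 101, 121, 141, 161
n = 143, Σfm = 17623, mean = 123.2378
Σfm² = 2315903
Σf(m − x̄)² = Σfm² − (Σfm)²/n = 2315903 − 17623²/143 = 144083.9161
Sample variance = 144083.9161 / 142 = 1014.6755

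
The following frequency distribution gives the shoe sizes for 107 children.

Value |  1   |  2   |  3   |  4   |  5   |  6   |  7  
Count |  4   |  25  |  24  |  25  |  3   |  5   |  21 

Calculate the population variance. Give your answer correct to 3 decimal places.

3.468

Values: 1, 2, 3, 4, 5, 6, 7
n = 107, Σfx = 418, mean = 3.9065
Σfx² = 2004
Σf(x − x̄)² = Σfx² − (Σfx)²/n = 2004 − 418²/107 = 371.0654
Population variance = 371.0654 / 107 = 3.4679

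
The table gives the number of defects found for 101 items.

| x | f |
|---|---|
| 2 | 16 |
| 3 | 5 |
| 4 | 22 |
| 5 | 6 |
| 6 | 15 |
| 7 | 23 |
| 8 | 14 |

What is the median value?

6

Cumulative frequencies: 16, 21, 43, 49, 64, 87, 101
n = 101, so the median is the value in position (n+1)/2 = 51.
Position 51 falls at value 6.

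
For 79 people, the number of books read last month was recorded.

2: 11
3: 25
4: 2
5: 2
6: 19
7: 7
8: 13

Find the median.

5

Cumulative frequencies: 11, 36, 38, 40, 59, 66, 79
n = 79, so the median is the value in position (n+1)/2 = 40.
Position 40 falls at value 5.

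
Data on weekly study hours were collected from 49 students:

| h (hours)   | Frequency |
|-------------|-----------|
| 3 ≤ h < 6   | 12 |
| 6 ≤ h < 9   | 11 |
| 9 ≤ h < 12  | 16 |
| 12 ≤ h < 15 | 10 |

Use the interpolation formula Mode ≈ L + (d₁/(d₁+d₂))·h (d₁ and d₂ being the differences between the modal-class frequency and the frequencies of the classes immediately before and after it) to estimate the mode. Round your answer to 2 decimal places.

Modal class: 9 ≤ h < 12 (highest frequency 16).
d₁ = 16 − 11 = 5, d₂ = 16 − 10 = 6
Mode ≈ 9 + (5/(5+6)) × 3 = 9 + 1.3636 = 10.3636

10.36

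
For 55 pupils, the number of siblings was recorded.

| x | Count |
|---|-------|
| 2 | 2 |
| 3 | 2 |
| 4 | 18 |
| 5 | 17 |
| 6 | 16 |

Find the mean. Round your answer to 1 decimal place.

Values: 2, 3, 4, 5, 6
Σfx = 2×2 + 2×3 + 18×4 + 17×5 + 16×6 = 263
n = Σf = 55
Mean = 263 / 55 = 4.7818

4.8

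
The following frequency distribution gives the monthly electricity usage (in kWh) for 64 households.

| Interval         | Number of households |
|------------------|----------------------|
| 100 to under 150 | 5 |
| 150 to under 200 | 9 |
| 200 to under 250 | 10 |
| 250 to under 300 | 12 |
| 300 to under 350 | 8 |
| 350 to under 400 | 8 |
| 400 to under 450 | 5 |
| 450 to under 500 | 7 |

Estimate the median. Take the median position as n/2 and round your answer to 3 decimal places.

Cumulative frequencies: 5, 14, 24, 36, 44, 52, 57, 64
n = 64; position = n/2 = 32.
This falls in the class 250 to under 300: L = 250, F = 24, f = 12, h = 50.
Median ≈ 250 + ((32 − 24) / 12) × 50 = 283.3333

283.333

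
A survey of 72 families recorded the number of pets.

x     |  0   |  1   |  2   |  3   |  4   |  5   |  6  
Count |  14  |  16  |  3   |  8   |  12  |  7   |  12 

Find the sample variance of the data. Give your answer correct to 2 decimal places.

Values: 0, 1, 2, 3, 4, 5, 6
n = 72, Σfx = 201, mean = 2.7917
Σfx² = 899
Σf(x − x̄)² = Σfx² − (Σfx)²/n = 899 − 201²/72 = 337.8750
Sample variance = 337.8750 / 71 = 4.7588

4.76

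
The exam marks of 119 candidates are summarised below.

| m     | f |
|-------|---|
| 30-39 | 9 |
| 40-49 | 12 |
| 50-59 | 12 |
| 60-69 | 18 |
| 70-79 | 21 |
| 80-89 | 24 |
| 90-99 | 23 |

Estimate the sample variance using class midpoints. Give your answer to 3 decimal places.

Midpoints: 34.5, 44.5, 54.5, 64.5, 74.5, 84.5, 94.5
n = 119, Σfm = 8425.5, mean = 70.8025
Σfm² = 638319.75
Σf(m − x̄)² = Σfm² − (Σfm)²/n = 638319.75 − 8425.5²/119 = 41773.1092
Sample variance = 41773.1092 / 118 = 354.0094

354.009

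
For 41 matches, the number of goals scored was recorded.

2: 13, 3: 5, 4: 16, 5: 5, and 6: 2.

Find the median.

4

Cumulative frequencies: 13, 18, 34, 39, 41
n = 41, so the median is the value in position (n+1)/2 = 21.
Position 21 falls at value 4.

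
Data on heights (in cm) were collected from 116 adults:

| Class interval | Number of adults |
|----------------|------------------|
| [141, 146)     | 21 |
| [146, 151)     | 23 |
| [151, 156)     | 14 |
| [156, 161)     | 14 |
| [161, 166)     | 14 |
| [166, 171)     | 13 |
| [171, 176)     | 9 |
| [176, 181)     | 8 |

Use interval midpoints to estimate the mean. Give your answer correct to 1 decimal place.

Midpoints: 143.5, 148.5, 153.5, 158.5, 163.5, 168.5, 173.5, 178.5
Σfm = 21×143.5 + 23×148.5 + 14×153.5 + 14×158.5 + 14×163.5 + 13×168.5 + 9×173.5 + 8×178.5 = 18266
n = Σf = 116
Mean = 18266 / 116 = 157.4655

157.5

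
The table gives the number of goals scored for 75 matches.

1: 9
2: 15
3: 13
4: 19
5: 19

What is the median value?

4

Cumulative frequencies: 9, 24, 37, 56, 75
n = 75, so the median is the value in position (n+1)/2 = 38.
Position 38 falls at value 4.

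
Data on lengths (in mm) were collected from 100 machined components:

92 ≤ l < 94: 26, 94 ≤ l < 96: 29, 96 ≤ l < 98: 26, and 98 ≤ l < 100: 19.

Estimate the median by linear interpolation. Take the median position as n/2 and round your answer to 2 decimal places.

Cumulative frequencies: 26, 55, 81, 100
n = 100; position = n/2 = 50.
This falls in the class 94 ≤ l < 96: L = 94, F = 26, f = 29, h = 2.
Median ≈ 94 + ((50 − 26) / 29) × 2 = 95.6552

95.66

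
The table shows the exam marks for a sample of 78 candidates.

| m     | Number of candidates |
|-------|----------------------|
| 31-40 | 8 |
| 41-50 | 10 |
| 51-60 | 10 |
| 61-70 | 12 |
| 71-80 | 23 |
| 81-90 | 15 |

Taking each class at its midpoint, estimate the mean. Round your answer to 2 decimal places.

Midpoints: 35.5, 45.5, 55.5, 65.5, 75.5, 85.5
Σfm = 8×35.5 + 10×45.5 + 10×55.5 + 12×65.5 + 23×75.5 + 15×85.5 = 5099
n = Σf = 78
Mean = 5099 / 78 = 65.3718

65.37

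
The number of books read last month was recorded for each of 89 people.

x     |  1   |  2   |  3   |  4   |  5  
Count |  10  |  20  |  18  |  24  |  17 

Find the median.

3

Cumulative frequencies: 10, 30, 48, 72, 89
n = 89, so the median is the value in position (n+1)/2 = 45.
Position 45 falls at value 3.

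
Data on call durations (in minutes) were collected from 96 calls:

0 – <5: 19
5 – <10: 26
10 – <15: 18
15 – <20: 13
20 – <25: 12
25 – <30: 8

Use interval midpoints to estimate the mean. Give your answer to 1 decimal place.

Midpoints: 2.5, 7.5, 12.5, 17.5, 22.5, 27.5
Σfm = 19×2.5 + 26×7.5 + 18×12.5 + 13×17.5 + 12×22.5 + 8×27.5 = 1185
n = Σf = 96
Mean = 1185 / 96 = 12.3438

12.3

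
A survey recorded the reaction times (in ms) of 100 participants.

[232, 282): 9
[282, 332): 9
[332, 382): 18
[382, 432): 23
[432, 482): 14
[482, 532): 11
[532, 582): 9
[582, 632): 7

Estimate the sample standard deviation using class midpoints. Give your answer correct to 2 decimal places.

97.72

Midpoints: 257, 307, 357, 407, 457, 507, 557, 607
n = 100, Σfm = 42100, mean = 421.0000
Σfm² = 18669500
Σf(m − x̄)² = Σfm² − (Σfm)²/n = 18669500 − 42100²/100 = 945400.0000
Sample variance = 945400.0000 / 99 = 9549.4949
Standard deviation = √9549.4949 = 97.7215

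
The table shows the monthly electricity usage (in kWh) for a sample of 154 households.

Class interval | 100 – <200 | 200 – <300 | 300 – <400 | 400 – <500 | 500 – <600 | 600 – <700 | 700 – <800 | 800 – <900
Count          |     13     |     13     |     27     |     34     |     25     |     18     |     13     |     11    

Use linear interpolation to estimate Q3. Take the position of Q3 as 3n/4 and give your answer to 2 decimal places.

Cumulative frequencies: 13, 26, 53, 87, 112, 130, 143, 154
n = 154; position = 3n/4 = 115.5.
This falls in the class 600 – <700: L = 600, F = 112, f = 18, h = 100.
Upper quartile ≈ 600 + ((115.5 − 112) / 18) × 100 = 619.4444

619.44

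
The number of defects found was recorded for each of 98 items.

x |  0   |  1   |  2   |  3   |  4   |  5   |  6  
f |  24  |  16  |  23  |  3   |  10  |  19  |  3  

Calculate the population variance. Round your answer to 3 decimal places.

Values: 0, 1, 2, 3, 4, 5, 6
n = 98, Σfx = 224, mean = 2.2857
Σfx² = 878
Σf(x − x̄)² = Σfx² − (Σfx)²/n = 878 − 224²/98 = 366.0000
Population variance = 366.0000 / 98 = 3.7347

3.735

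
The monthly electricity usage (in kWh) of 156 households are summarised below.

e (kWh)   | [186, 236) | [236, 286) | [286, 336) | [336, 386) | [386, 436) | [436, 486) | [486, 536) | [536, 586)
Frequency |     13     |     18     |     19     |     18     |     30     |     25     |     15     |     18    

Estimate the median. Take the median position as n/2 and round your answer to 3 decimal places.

Cumulative frequencies: 13, 31, 50, 68, 98, 123, 138, 156
n = 156; position = n/2 = 78.
This falls in the class [386, 436): L = 386, F = 68, f = 30, h = 50.
Median ≈ 386 + ((78 − 68) / 30) × 50 = 402.6667

402.667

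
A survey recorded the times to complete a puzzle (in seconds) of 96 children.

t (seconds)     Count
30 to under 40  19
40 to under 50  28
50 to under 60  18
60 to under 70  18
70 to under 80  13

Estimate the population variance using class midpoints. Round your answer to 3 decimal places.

Midpoints: 35, 45, 55, 65, 75
n = 96, Σfm = 5060, mean = 52.7083
Σfm² = 283600
Σf(m − x̄)² = Σfm² − (Σfm)²/n = 283600 − 5060²/96 = 16895.8333
Population variance = 16895.8333 / 96 = 175.9983

175.998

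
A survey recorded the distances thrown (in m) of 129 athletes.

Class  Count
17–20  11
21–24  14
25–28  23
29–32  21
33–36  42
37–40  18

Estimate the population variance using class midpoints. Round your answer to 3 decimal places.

Midpoints: 18.5, 22.5, 26.5, 30.5, 34.5, 38.5
n = 129, Σfm = 3910.5, mean = 30.3140
Σfm² = 123210.25
Σf(m − x̄)² = Σfm² − (Σfm)²/n = 123210.25 − 3910.5²/129 = 4667.5349
Population variance = 4667.5349 / 129 = 36.1824

36.182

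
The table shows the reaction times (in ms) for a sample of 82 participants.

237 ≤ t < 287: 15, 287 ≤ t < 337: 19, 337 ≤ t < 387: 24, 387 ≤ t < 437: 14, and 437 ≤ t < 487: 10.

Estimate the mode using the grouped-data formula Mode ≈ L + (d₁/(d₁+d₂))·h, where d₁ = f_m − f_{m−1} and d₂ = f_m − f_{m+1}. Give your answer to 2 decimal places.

353.67

Modal class: 337 ≤ t < 387 (highest frequency 24).
d₁ = 24 − 19 = 5, d₂ = 24 − 14 = 10
Mode ≈ 337 + (5/(5+10)) × 50 = 337 + 16.6667 = 353.6667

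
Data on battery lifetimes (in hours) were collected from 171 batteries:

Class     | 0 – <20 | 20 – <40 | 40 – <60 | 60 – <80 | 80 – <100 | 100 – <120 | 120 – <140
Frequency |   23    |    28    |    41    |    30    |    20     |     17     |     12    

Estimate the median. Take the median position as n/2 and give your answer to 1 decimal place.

56.8

Cumulative frequencies: 23, 51, 92, 122, 142, 159, 171
n = 171; position = n/2 = 85.5.
This falls in the class 40 – <60: L = 40, F = 51, f = 41, h = 20.
Median ≈ 40 + ((85.5 − 51) / 41) × 20 = 56.8293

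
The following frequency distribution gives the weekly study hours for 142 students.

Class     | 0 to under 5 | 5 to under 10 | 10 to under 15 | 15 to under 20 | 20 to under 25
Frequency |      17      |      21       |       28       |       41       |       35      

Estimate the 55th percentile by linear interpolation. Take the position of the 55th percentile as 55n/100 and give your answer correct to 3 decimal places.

Cumulative frequencies: 17, 38, 66, 107, 142
n = 142; position = 55n/100 = 78.1.
This falls in the class 15 to under 20: L = 15, F = 66, f = 41, h = 5.
55th percentile ≈ 15 + ((78.1 − 66) / 41) × 5 = 16.4756

16.476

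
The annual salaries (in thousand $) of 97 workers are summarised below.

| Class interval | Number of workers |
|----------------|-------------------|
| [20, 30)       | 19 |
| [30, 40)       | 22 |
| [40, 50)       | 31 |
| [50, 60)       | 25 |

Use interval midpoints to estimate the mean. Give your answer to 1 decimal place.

Midpoints: 25, 35, 45, 55
Σfm = 19×25 + 22×35 + 31×45 + 25×55 = 4015
n = Σf = 97
Mean = 4015 / 97 = 41.3918

41.4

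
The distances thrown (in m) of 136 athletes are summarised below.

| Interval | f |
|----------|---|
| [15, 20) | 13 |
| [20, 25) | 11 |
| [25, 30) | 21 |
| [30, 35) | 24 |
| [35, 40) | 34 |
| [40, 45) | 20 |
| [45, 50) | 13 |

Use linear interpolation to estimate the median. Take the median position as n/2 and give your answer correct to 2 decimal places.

34.79

Cumulative frequencies: 13, 24, 45, 69, 103, 123, 136
n = 136; position = n/2 = 68.
This falls in the class [30, 35): L = 30, F = 45, f = 24, h = 5.
Median ≈ 30 + ((68 − 45) / 24) × 5 = 34.7917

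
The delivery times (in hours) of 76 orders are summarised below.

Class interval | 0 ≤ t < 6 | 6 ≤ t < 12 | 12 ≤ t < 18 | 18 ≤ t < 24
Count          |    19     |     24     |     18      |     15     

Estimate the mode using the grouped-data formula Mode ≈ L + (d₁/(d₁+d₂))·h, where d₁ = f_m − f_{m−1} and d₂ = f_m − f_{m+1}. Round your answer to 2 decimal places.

Modal class: 6 ≤ t < 12 (highest frequency 24).
d₁ = 24 − 19 = 5, d₂ = 24 − 18 = 6
Mode ≈ 6 + (5/(5+6)) × 6 = 6 + 2.7273 = 8.7273

8.73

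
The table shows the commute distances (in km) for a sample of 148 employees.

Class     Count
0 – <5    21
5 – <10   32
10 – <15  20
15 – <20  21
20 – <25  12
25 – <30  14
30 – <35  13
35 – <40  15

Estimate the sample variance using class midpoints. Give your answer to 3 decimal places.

Midpoints: 2.5, 7.5, 12.5, 17.5, 22.5, 27.5, 32.5, 37.5
n = 148, Σfm = 2550, mean = 17.2297
Σfm² = 62975
Σf(m − x̄)² = Σfm² − (Σfm)²/n = 62975 − 2550²/148 = 19039.1892
Sample variance = 19039.1892 / 147 = 129.5183

129.518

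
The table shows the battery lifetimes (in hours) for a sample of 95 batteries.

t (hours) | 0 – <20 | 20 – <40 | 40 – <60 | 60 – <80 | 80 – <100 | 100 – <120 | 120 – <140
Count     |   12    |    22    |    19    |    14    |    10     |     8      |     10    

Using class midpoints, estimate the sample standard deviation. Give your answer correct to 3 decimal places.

Midpoints: 10, 30, 50, 70, 90, 110, 130
n = 95, Σfm = 5790, mean = 60.9474
Σfm² = 483900
Σf(m − x̄)² = Σfm² − (Σfm)²/n = 483900 − 5790²/95 = 131014.7368
Sample variance = 131014.7368 / 94 = 1393.7738
Standard deviation = √1393.7738 = 37.3333

37.333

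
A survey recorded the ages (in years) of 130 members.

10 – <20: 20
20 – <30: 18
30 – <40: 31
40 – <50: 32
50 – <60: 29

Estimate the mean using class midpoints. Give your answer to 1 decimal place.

Midpoints: 15, 25, 35, 45, 55
Σfm = 20×15 + 18×25 + 31×35 + 32×45 + 29×55 = 4870
n = Σf = 130
Mean = 4870 / 130 = 37.4615

37.5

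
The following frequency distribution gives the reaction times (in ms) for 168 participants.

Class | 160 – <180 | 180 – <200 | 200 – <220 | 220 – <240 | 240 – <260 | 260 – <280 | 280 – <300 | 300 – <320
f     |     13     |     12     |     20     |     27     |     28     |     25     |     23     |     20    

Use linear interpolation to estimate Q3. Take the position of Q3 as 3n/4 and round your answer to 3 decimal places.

280.870

Cumulative frequencies: 13, 25, 45, 72, 100, 125, 148, 168
n = 168; position = 3n/4 = 126.
This falls in the class 280 – <300: L = 280, F = 125, f = 23, h = 20.
Upper quartile ≈ 280 + ((126 − 125) / 23) × 20 = 280.8696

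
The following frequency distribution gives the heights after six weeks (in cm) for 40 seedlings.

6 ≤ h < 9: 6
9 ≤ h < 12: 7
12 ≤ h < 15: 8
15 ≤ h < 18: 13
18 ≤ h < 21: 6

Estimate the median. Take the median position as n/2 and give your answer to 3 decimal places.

14.625

Cumulative frequencies: 6, 13, 21, 34, 40
n = 40; position = n/2 = 20.
This falls in the class 12 ≤ h < 15: L = 12, F = 13, f = 8, h = 3.
Median ≈ 12 + ((20 − 13) / 8) × 3 = 14.6250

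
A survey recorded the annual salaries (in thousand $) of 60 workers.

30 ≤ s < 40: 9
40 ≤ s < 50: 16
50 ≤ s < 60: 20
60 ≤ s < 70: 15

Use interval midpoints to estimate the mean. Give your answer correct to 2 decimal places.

Midpoints: 35, 45, 55, 65
Σfm = 9×35 + 16×45 + 20×55 + 15×65 = 3110
n = Σf = 60
Mean = 3110 / 60 = 51.8333

51.83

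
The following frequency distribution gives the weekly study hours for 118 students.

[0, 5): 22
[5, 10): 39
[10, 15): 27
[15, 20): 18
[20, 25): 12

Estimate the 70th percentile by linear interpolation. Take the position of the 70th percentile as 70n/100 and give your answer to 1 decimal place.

14.0

Cumulative frequencies: 22, 61, 88, 106, 118
n = 118; position = 70n/100 = 82.6.
This falls in the class [10, 15): L = 10, F = 61, f = 27, h = 5.
70th percentile ≈ 10 + ((82.6 − 61) / 27) × 5 = 14.0000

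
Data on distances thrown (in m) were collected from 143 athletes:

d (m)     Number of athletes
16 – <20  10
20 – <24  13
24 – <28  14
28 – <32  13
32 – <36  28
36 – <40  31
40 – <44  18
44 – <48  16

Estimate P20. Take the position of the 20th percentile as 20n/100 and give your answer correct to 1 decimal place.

Cumulative frequencies: 10, 23, 37, 50, 78, 109, 127, 143
n = 143; position = 20n/100 = 28.6.
This falls in the class 24 – <28: L = 24, F = 23, f = 14, h = 4.
20th percentile ≈ 24 + ((28.6 − 23) / 14) × 4 = 25.6000

25.6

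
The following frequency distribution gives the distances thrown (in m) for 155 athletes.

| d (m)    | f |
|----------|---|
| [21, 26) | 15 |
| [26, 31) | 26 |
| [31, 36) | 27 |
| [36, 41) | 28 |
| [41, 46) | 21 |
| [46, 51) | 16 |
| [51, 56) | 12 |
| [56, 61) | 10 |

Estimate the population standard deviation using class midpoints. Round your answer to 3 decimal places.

Midpoints: 23.5, 28.5, 33.5, 38.5, 43.5, 48.5, 53.5, 58.5
n = 155, Σfm = 5992.5, mean = 38.6613
Σfm² = 247148.75
Σf(m − x̄)² = Σfm² − (Σfm)²/n = 247148.75 − 5992.5²/155 = 15470.9677
Population variance = 15470.9677 / 155 = 99.8127
Standard deviation = √99.8127 = 9.9906

9.991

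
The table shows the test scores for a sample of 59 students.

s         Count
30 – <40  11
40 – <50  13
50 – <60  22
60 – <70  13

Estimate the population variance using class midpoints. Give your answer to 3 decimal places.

Midpoints: 35, 45, 55, 65
n = 59, Σfm = 3025, mean = 51.2712
Σfm² = 161275
Σf(m − x̄)² = Σfm² − (Σfm)²/n = 161275 − 3025²/59 = 6179.6610
Population variance = 6179.6610 / 59 = 104.7400

104.740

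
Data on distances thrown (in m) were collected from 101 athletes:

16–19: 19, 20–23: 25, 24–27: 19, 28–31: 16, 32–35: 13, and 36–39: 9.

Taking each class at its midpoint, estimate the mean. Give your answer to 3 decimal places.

Midpoints: 17.5, 21.5, 25.5, 29.5, 33.5, 37.5
Σfm = 19×17.5 + 25×21.5 + 19×25.5 + 16×29.5 + 13×33.5 + 9×37.5 = 2599.5
n = Σf = 101
Mean = 2599.5 / 101 = 25.7376

25.738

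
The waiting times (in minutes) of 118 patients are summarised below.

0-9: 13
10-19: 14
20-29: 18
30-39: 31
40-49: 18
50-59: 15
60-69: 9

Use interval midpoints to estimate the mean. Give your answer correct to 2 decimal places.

33.65

Midpoints: 4.5, 14.5, 24.5, 34.5, 44.5, 54.5, 64.5
Σfm = 13×4.5 + 14×14.5 + 18×24.5 + 31×34.5 + 18×44.5 + 15×54.5 + 9×64.5 = 3971
n = Σf = 118
Mean = 3971 / 118 = 33.6525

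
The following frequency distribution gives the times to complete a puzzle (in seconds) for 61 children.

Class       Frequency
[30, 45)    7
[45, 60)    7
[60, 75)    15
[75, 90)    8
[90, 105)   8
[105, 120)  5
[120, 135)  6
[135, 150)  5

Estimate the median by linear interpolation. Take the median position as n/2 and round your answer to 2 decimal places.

77.81

Cumulative frequencies: 7, 14, 29, 37, 45, 50, 56, 61
n = 61; position = n/2 = 30.5.
This falls in the class [75, 90): L = 75, F = 29, f = 8, h = 15.
Median ≈ 75 + ((30.5 − 29) / 8) × 15 = 77.8125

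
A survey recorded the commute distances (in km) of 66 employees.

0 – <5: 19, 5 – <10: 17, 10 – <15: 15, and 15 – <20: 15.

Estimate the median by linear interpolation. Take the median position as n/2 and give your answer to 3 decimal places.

9.118

Cumulative frequencies: 19, 36, 51, 66
n = 66; position = n/2 = 33.
This falls in the class 5 – <10: L = 5, F = 19, f = 17, h = 5.
Median ≈ 5 + ((33 − 19) / 17) × 5 = 9.1176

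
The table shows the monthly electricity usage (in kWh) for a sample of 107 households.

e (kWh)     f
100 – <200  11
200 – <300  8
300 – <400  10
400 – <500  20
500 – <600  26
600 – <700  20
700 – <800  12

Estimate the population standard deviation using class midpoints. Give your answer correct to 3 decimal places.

177.659

Midpoints: 150, 250, 350, 450, 550, 650, 750
n = 107, Σfm = 52450, mean = 490.1869
Σfm² = 29087500
Σf(m − x̄)² = Σfm² − (Σfm)²/n = 29087500 − 52450²/107 = 3377196.2617
Population variance = 3377196.2617 / 107 = 31562.5819
Standard deviation = √31562.5819 = 177.6586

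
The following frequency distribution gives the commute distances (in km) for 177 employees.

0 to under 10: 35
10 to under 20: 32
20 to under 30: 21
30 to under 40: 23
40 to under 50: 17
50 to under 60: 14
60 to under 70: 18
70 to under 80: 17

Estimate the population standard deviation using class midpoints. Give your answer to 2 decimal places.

23.39

Midpoints: 5, 15, 25, 35, 45, 55, 65, 75
n = 177, Σfm = 5965, mean = 33.7006
Σfm² = 297825
Σf(m − x̄)² = Σfm² − (Σfm)²/n = 297825 − 5965²/177 = 96801.1299
Population variance = 96801.1299 / 177 = 546.8990
Standard deviation = √546.8990 = 23.3859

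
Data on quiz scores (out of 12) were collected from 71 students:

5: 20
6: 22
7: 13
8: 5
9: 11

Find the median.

6

Cumulative frequencies: 20, 42, 55, 60, 71
n = 71, so the median is the value in position (n+1)/2 = 36.
Position 36 falls at value 6.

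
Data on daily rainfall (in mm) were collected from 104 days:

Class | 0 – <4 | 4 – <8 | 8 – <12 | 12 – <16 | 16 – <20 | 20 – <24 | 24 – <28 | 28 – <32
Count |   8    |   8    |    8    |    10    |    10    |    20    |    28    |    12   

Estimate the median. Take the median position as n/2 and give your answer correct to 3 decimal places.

21.600

Cumulative frequencies: 8, 16, 24, 34, 44, 64, 92, 104
n = 104; position = n/2 = 52.
This falls in the class 20 – <24: L = 20, F = 44, f = 20, h = 4.
Median ≈ 20 + ((52 − 44) / 20) × 4 = 21.6000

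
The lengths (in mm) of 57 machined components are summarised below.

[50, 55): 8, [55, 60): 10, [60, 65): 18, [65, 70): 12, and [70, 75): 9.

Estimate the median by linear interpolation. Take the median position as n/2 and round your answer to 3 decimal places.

62.917

Cumulative frequencies: 8, 18, 36, 48, 57
n = 57; position = n/2 = 28.5.
This falls in the class [60, 65): L = 60, F = 18, f = 18, h = 5.
Median ≈ 60 + ((28.5 − 18) / 18) × 5 = 62.9167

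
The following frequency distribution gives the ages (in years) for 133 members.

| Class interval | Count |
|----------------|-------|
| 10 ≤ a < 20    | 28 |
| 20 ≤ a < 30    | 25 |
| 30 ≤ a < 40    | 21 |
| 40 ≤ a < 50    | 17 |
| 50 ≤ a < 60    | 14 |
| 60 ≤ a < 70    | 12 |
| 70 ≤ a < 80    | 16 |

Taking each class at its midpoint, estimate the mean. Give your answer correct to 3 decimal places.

39.812

Midpoints: 15, 25, 35, 45, 55, 65, 75
Σfm = 28×15 + 25×25 + 21×35 + 17×45 + 14×55 + 12×65 + 16×75 = 5295
n = Σf = 133
Mean = 5295 / 133 = 39.8120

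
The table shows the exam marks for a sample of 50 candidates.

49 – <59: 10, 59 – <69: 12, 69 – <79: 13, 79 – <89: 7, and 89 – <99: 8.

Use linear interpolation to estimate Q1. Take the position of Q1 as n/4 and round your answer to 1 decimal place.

Cumulative frequencies: 10, 22, 35, 42, 50
n = 50; position = n/4 = 12.5.
This falls in the class 59 – <69: L = 59, F = 10, f = 12, h = 10.
Lower quartile ≈ 59 + ((12.5 − 10) / 12) × 10 = 61.0833

61.1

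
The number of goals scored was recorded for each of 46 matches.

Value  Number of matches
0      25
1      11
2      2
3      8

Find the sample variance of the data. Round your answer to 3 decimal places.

1.287

Values: 0, 1, 2, 3
n = 46, Σfx = 39, mean = 0.8478
Σfx² = 91
Σf(x − x̄)² = Σfx² − (Σfx)²/n = 91 − 39²/46 = 57.9348
Sample variance = 57.9348 / 45 = 1.2874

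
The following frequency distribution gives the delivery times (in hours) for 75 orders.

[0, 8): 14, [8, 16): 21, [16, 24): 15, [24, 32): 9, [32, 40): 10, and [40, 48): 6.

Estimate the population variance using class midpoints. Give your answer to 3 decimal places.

Midpoints: 4, 12, 20, 28, 36, 44
n = 75, Σfm = 1484, mean = 19.7867
Σfm² = 40880
Σf(m − x̄)² = Σfm² − (Σfm)²/n = 40880 − 1484²/75 = 11516.5867
Population variance = 11516.5867 / 75 = 153.5545

153.554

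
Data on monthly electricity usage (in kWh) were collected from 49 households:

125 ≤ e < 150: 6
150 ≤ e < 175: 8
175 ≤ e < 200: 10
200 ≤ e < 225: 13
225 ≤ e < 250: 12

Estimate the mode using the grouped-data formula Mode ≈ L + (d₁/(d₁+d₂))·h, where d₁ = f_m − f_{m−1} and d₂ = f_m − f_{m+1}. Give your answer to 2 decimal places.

218.75

Modal class: 200 ≤ e < 225 (highest frequency 13).
d₁ = 13 − 10 = 3, d₂ = 13 − 12 = 1
Mode ≈ 200 + (3/(3+1)) × 25 = 200 + 18.7500 = 218.7500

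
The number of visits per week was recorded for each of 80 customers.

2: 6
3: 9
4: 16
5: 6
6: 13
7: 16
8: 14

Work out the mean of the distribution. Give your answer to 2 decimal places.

5.44

Values: 2, 3, 4, 5, 6, 7, 8
Σfx = 6×2 + 9×3 + 16×4 + 6×5 + 13×6 + 16×7 + 14×8 = 435
n = Σf = 80
Mean = 435 / 80 = 5.4375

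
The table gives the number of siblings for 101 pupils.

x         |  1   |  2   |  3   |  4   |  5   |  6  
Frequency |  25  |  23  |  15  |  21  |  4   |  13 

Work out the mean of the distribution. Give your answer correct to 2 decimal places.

Values: 1, 2, 3, 4, 5, 6
Σfx = 25×1 + 23×2 + 15×3 + 21×4 + 4×5 + 13×6 = 298
n = Σf = 101
Mean = 298 / 101 = 2.9505

2.95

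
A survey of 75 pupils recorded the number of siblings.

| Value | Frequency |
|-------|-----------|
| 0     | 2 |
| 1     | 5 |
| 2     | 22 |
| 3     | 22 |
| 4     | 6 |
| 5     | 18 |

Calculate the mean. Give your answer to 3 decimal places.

3.053

Values: 0, 1, 2, 3, 4, 5
Σfx = 2×0 + 5×1 + 22×2 + 22×3 + 6×4 + 18×5 = 229
n = Σf = 75
Mean = 229 / 75 = 3.0533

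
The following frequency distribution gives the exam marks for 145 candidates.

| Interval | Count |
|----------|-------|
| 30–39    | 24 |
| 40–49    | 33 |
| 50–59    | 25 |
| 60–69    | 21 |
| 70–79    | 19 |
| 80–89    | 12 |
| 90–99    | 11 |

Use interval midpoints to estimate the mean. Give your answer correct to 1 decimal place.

58.5

Midpoints: 34.5, 44.5, 54.5, 64.5, 74.5, 84.5, 94.5
Σfm = 24×34.5 + 33×44.5 + 25×54.5 + 21×64.5 + 19×74.5 + 12×84.5 + 11×94.5 = 8482.5
n = Σf = 145
Mean = 8482.5 / 145 = 58.5000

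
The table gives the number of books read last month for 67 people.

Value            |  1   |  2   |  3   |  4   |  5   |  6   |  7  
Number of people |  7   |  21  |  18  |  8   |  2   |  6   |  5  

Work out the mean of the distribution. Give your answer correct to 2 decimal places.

3.22

Values: 1, 2, 3, 4, 5, 6, 7
Σfx = 7×1 + 21×2 + 18×3 + 8×4 + 2×5 + 6×6 + 5×7 = 216
n = Σf = 67
Mean = 216 / 67 = 3.2239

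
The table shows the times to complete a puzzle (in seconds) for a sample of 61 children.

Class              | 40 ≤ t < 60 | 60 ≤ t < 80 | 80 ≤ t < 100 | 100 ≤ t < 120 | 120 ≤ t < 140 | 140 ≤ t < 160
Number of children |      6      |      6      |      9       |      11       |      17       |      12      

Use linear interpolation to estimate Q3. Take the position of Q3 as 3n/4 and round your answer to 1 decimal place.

Cumulative frequencies: 6, 12, 21, 32, 49, 61
n = 61; position = 3n/4 = 45.75.
This falls in the class 120 ≤ t < 140: L = 120, F = 32, f = 17, h = 20.
Upper quartile ≈ 120 + ((45.75 − 32) / 17) × 20 = 136.1765

136.2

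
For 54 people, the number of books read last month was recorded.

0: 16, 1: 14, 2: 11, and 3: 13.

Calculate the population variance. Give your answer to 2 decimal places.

Values: 0, 1, 2, 3
n = 54, Σfx = 75, mean = 1.3889
Σfx² = 175
Σf(x − x̄)² = Σfx² − (Σfx)²/n = 175 − 75²/54 = 70.8333
Population variance = 70.8333 / 54 = 1.3117

1.31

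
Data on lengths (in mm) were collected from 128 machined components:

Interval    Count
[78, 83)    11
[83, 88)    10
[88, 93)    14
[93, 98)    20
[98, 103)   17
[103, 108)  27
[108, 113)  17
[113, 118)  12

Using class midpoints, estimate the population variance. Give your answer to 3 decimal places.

105.492

Midpoints: 80.5, 85.5, 90.5, 95.5, 100.5, 105.5, 110.5, 115.5
n = 128, Σfm = 12739, mean = 99.5234
Σfm² = 1281332
Σf(m − x̄)² = Σfm² − (Σfm)²/n = 1281332 − 12739²/128 = 13502.9297
Population variance = 13502.9297 / 128 = 105.4916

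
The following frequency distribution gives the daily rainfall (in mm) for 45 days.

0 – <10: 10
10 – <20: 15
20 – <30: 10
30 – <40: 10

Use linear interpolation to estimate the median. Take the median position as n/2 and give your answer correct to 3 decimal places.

18.333

Cumulative frequencies: 10, 25, 35, 45
n = 45; position = n/2 = 22.5.
This falls in the class 10 – <20: L = 10, F = 10, f = 15, h = 10.
Median ≈ 10 + ((22.5 − 10) / 15) × 10 = 18.3333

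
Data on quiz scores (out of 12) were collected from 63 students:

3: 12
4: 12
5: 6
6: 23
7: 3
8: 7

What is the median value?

Cumulative frequencies: 12, 24, 30, 53, 56, 63
n = 63, so the median is the value in position (n+1)/2 = 32.
Position 32 falls at value 6.

6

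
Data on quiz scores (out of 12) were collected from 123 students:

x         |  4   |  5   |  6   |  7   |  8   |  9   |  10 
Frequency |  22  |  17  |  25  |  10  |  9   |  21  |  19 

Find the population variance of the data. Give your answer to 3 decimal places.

Values: 4, 5, 6, 7, 8, 9, 10
n = 123, Σfx = 844, mean = 6.8618
Σfx² = 6344
Σf(x − x̄)² = Σfx² − (Σfx)²/n = 6344 − 844²/123 = 552.6504
Population variance = 552.6504 / 123 = 4.4931

4.493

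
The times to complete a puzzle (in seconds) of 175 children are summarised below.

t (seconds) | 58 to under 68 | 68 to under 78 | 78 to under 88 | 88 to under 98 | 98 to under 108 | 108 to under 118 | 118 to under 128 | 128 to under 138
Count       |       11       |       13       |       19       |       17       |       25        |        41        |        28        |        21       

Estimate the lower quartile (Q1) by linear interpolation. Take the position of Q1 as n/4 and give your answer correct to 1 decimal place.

88.4

Cumulative frequencies: 11, 24, 43, 60, 85, 126, 154, 175
n = 175; position = n/4 = 43.75.
This falls in the class 88 to under 98: L = 88, F = 43, f = 17, h = 10.
Lower quartile ≈ 88 + ((43.75 − 43) / 17) × 10 = 88.4412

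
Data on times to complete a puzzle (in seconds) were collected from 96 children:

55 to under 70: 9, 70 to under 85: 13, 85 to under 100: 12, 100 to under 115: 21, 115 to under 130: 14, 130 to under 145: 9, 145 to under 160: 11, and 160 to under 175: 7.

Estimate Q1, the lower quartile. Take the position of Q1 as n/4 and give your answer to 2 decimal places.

Cumulative frequencies: 9, 22, 34, 55, 69, 78, 89, 96
n = 96; position = n/4 = 24.
This falls in the class 85 to under 100: L = 85, F = 22, f = 12, h = 15.
Lower quartile ≈ 85 + ((24 − 22) / 12) × 15 = 87.5000

87.50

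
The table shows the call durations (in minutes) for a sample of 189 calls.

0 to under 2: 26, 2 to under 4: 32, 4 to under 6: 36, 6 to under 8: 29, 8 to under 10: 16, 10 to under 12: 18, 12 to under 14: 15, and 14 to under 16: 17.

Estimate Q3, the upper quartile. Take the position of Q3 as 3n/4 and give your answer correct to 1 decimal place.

10.3

Cumulative frequencies: 26, 58, 94, 123, 139, 157, 172, 189
n = 189; position = 3n/4 = 141.75.
This falls in the class 10 to under 12: L = 10, F = 139, f = 18, h = 2.
Upper quartile ≈ 10 + ((141.75 − 139) / 18) × 2 = 10.3056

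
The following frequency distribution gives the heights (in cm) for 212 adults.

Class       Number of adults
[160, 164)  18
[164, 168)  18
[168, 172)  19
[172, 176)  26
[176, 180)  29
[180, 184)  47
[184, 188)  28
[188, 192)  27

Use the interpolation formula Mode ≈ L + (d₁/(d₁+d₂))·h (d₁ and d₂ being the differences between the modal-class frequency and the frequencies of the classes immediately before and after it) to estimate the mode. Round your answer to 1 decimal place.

181.9

Modal class: [180, 184) (highest frequency 47).
d₁ = 47 − 29 = 18, d₂ = 47 − 28 = 19
Mode ≈ 180 + (18/(18+19)) × 4 = 180 + 1.9459 = 181.9459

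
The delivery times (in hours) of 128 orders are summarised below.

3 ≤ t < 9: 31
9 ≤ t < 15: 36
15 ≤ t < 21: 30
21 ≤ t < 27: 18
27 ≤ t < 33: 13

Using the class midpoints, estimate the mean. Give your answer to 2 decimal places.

Midpoints: 6, 12, 18, 24, 30
Σfm = 31×6 + 36×12 + 30×18 + 18×24 + 13×30 = 1980
n = Σf = 128
Mean = 1980 / 128 = 15.4688

15.47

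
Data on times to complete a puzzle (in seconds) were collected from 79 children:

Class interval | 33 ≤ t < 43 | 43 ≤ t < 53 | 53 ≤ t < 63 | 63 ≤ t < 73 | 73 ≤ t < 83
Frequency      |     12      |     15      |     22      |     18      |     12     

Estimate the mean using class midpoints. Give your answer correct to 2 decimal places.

58.38

Midpoints: 38, 48, 58, 68, 78
Σfm = 12×38 + 15×48 + 22×58 + 18×68 + 12×78 = 4612
n = Σf = 79
Mean = 4612 / 79 = 58.3797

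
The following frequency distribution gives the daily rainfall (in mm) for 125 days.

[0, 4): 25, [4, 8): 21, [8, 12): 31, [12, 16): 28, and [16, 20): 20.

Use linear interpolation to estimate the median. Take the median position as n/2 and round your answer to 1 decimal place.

10.1

Cumulative frequencies: 25, 46, 77, 105, 125
n = 125; position = n/2 = 62.5.
This falls in the class [8, 12): L = 8, F = 46, f = 31, h = 4.
Median ≈ 8 + ((62.5 − 46) / 31) × 4 = 10.1290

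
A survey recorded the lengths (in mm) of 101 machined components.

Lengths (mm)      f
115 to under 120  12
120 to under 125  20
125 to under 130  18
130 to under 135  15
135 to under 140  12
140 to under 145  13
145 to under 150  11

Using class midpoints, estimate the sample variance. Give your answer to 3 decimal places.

Midpoints: 117.5, 122.5, 127.5, 132.5, 137.5, 142.5, 147.5
n = 101, Σfm = 13267.5, mean = 131.3614
Σfm² = 1751931.25
Σf(m − x̄)² = Σfm² − (Σfm)²/n = 1751931.25 − 13267.5²/101 = 9094.0594
Sample variance = 9094.0594 / 100 = 90.9406

90.941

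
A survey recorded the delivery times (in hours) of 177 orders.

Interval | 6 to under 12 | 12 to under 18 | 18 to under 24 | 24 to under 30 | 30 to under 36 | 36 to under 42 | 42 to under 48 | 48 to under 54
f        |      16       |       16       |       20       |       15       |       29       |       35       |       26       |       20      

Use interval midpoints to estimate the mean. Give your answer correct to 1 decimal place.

32.3

Midpoints: 9, 15, 21, 27, 33, 39, 45, 51
Σfm = 16×9 + 16×15 + 20×21 + 15×27 + 29×33 + 35×39 + 26×45 + 20×51 = 5721
n = Σf = 177
Mean = 5721 / 177 = 32.3220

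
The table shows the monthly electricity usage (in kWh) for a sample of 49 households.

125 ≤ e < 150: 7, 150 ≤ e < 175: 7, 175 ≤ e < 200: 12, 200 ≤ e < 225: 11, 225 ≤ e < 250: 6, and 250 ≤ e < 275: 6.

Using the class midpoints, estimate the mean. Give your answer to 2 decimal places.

Midpoints: 137.5, 162.5, 187.5, 212.5, 237.5, 262.5
Σfm = 7×137.5 + 7×162.5 + 12×187.5 + 11×212.5 + 6×237.5 + 6×262.5 = 9687.5
n = Σf = 49
Mean = 9687.5 / 49 = 197.7041

197.70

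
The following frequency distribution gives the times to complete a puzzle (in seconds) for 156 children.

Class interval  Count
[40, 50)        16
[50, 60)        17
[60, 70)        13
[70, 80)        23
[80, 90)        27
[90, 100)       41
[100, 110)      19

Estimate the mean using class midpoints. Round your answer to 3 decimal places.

Midpoints: 45, 55, 65, 75, 85, 95, 105
Σfm = 16×45 + 17×55 + 13×65 + 23×75 + 27×85 + 41×95 + 19×105 = 12410
n = Σf = 156
Mean = 12410 / 156 = 79.5513

79.551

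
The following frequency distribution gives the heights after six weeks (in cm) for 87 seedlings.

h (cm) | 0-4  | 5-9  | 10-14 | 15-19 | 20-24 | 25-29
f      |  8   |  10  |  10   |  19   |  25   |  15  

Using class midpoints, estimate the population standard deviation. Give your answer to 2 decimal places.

7.71

Midpoints: 2, 7, 12, 17, 22, 27
n = 87, Σfm = 1484, mean = 17.0575
Σfm² = 30488
Σf(m − x̄)² = Σfm² − (Σfm)²/n = 30488 − 1484²/87 = 5174.7126
Population variance = 5174.7126 / 87 = 59.4795
Standard deviation = √59.4795 = 7.7123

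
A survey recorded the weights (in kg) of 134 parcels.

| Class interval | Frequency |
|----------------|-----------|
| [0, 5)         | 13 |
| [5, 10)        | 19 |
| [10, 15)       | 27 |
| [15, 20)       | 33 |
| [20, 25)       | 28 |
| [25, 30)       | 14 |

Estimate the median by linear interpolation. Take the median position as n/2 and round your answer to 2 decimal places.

16.21

Cumulative frequencies: 13, 32, 59, 92, 120, 134
n = 134; position = n/2 = 67.
This falls in the class [15, 20): L = 15, F = 59, f = 33, h = 5.
Median ≈ 15 + ((67 − 59) / 33) × 5 = 16.2121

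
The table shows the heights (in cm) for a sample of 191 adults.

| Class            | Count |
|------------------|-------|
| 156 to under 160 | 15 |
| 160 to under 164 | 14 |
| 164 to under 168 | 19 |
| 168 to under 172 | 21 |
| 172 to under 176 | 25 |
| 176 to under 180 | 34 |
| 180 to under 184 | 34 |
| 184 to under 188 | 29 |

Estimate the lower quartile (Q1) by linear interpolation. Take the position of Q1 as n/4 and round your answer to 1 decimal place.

167.9

Cumulative frequencies: 15, 29, 48, 69, 94, 128, 162, 191
n = 191; position = n/4 = 47.75.
This falls in the class 164 to under 168: L = 164, F = 29, f = 19, h = 4.
Lower quartile ≈ 164 + ((47.75 − 29) / 19) × 4 = 167.9474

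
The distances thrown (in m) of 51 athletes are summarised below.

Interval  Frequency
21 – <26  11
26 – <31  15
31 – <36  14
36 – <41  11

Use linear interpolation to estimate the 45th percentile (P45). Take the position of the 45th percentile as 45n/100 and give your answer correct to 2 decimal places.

Cumulative frequencies: 11, 26, 40, 51
n = 51; position = 45n/100 = 22.95.
This falls in the class 26 – <31: L = 26, F = 11, f = 15, h = 5.
45th percentile ≈ 26 + ((22.95 − 11) / 15) × 5 = 29.9833

29.98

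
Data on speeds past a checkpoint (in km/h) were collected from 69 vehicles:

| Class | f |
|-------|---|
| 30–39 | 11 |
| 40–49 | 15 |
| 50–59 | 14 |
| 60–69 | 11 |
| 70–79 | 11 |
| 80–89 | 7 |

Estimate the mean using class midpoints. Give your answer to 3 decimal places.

Midpoints: 34.5, 44.5, 54.5, 64.5, 74.5, 84.5
Σfm = 11×34.5 + 15×44.5 + 14×54.5 + 11×64.5 + 11×74.5 + 7×84.5 = 3930.5
n = Σf = 69
Mean = 3930.5 / 69 = 56.9638

56.964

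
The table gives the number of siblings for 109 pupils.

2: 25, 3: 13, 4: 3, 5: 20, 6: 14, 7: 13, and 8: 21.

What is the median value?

Cumulative frequencies: 25, 38, 41, 61, 75, 88, 109
n = 109, so the median is the value in position (n+1)/2 = 55.
Position 55 falls at value 5.

5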